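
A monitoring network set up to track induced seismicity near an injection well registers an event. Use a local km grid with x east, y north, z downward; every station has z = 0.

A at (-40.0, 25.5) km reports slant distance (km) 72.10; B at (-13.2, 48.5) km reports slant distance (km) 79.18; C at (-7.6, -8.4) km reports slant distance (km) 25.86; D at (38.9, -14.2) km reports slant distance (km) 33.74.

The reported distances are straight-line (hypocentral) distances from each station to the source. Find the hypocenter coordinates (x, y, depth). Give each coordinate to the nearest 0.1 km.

Each station gives a sphere (x−x_i)² + (y−y_i)² + z² = d_i² (stations at z=0).
Subtracting the A sphere from B and C: z² cancels, leaving linear equations in x and y:
53.6 x + 46.0 y = -794.82
64.8 x − 67.8 y = 2407.74
Solving: x ≈ 8.597, y ≈ -27.296 km (keep extra digits for the depth step; rounded: 8.6, -27.3).
Then from the A sphere: z² = 72.10² − (x + 40.0)² − (y − 25.5)² with x = 8.597, y = -27.296, so z ≈ 7.023 ≈ 7.0 km.
Check against D (with the unrounded solution): distance 33.75 ≈ 33.74 km. ✓

x ≈ 8.6 km, y ≈ -27.3 km, depth ≈ 7.0 km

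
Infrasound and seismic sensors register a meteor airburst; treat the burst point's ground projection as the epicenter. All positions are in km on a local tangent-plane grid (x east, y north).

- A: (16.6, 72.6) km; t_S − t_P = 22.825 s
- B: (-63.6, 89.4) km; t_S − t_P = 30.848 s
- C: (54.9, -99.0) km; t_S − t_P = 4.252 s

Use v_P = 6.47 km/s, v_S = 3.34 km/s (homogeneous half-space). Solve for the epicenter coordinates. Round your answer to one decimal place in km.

x ≈ 71.8 km, y ≈ -75.0 km

Distance from S−P lag: d = Δt · v_P v_S / (v_P − v_S) = Δt · (6.47·3.34)/(6.47−3.34) ≈ 6.9041·Δt.
So d_A = 157.59, d_B = 212.98, d_C = 29.36 km.
Circle about each station: (x − 16.6)² + (y − 72.6)² = 157.59²; (x + 63.6)² + (y − 89.4)² = 212.98²; (x − 54.9)² + (y + 99.0)² = 29.36².
Subtracting pairs of circle equations eliminates x²+y² and gives linear equations (the radical axes):
-160.4 x + 33.6 y = -14034.87
76.6 x − 343.2 y = 31241.29
Solving the 2×2 system: x ≈ 71.8, y ≈ -75.0 km.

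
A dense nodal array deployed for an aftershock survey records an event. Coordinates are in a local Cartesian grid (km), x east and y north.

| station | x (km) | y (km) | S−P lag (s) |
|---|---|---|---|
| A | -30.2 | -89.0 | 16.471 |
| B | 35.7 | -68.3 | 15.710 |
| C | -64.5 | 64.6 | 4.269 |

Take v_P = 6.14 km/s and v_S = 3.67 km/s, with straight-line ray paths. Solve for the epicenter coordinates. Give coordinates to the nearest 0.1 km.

Distance from S−P lag: d = Δt · v_P v_S / (v_P − v_S) = Δt · (6.14·3.67)/(6.14−3.67) ≈ 9.1230·Δt.
So d_A = 150.26, d_B = 143.32, d_C = 38.95 km.
Circle about each station: (x + 30.2)² + (y + 89.0)² = 150.26²; (x − 35.7)² + (y + 68.3)² = 143.32²; (x + 64.5)² + (y − 64.6)² = 38.95².
Subtracting the A equation from the B and C equations removes the quadratic terms:
131.8 x + 41.4 y = -856.21
-68.6 x + 307.2 y = 20561.34
Solving the 2×2 system: x ≈ -25.7, y ≈ 61.2 km.
Check against A (with the unrounded x, y): √((x + 30.2)²+(y + 89.0)²) = 150.26 ≈ 150.26 km. ✓

x ≈ -25.7 km, y ≈ 61.2 km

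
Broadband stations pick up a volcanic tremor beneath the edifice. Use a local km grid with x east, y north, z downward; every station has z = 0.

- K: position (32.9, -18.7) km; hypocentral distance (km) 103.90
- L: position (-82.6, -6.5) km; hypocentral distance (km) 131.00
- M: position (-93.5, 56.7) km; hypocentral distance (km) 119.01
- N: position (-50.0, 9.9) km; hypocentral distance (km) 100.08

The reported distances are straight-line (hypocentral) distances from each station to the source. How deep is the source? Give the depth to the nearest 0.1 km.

Each station gives a sphere (x−x_i)² + (y−y_i)² + z² = d_i² (stations at z=0).
Subtracting the K sphere from L and M: z² cancels, leaving linear equations in x and y:
-231.0 x + 24.4 y = -932.88
-252.8 x + 150.8 y = 7156.87
Solving: x ≈ 10.999, y ≈ 65.898 km (keep extra digits for the depth step; rounded: 11.0, 65.9).
Then from the K sphere: z² = 103.90² − (x − 32.9)² − (y + 18.7)² with x = 10.999, y = 65.898, so z ≈ 56.203 ≈ 56.2 km.
Check against N (with the unrounded solution): distance 100.08 ≈ 100.08 km. ✓

depth ≈ 56.2 km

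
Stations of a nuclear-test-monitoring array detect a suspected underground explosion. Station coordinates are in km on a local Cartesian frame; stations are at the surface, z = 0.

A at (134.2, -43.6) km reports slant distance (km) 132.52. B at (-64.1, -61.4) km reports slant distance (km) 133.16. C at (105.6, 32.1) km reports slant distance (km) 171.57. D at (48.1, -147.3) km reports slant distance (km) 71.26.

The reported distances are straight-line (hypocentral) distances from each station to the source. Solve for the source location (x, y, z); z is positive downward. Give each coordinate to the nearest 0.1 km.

Each station gives a sphere (x−x_i)² + (y−y_i)² + z² = d_i² (stations at z=0).
Subtracting the A sphere from B and C: z² cancels, leaving linear equations in x and y:
-396.6 x − 35.6 y = -12201.87
-57.2 x + 151.4 y = -19603.54
Solving: x ≈ 40.998, y ≈ -113.992 km (keep extra digits for the depth step; rounded: 41.0, -114.0).
Then from the A sphere: z² = 132.52² − (x − 134.2)² − (y + 43.6)² with x = 40.998, y = -113.992, so z ≈ 62.609 ≈ 62.6 km.

(41.0, -114.0, 62.6)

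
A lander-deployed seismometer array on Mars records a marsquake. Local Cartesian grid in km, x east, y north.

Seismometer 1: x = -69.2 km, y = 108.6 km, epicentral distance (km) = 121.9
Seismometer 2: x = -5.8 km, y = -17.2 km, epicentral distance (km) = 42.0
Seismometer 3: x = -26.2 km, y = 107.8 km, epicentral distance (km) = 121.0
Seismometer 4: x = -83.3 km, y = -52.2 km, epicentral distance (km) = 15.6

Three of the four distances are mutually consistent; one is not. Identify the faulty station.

Seismometer 4

Solve using three stations at a time. Using Seismometer 1, Seismometer 2, Seismometer 3 (subtract circle equations pairwise → linear system) gives (x, y) ≈ (-47.4, -11.3).
Distances from that point to each station vs reported:
  Seismometer 1: calculated 121.9 vs reported 121.9 → residual 0.0 km
  Seismometer 2: calculated 42.0 vs reported 42.0 → residual 0.0 km
  Seismometer 3: calculated 121.0 vs reported 121.0 → residual 0.0 km
  Seismometer 4: calculated 54.4 vs reported 15.6 → residual 38.8 km
Seismometer 1, Seismometer 2, Seismometer 3 are mutually consistent (residuals ≈ 0); Seismometer 4 is off by 38.8 km.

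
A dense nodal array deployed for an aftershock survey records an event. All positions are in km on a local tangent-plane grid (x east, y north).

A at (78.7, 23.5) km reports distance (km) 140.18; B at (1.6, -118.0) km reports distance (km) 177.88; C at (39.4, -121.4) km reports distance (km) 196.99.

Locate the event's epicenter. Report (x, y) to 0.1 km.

x ≈ -59.1 km, y ≈ 49.2 km

Circle about each station: (x − 78.7)² + (y − 23.5)² = 140.18²; (x − 1.6)² + (y + 118.0)² = 177.88²; (x − 39.4)² + (y + 121.4)² = 196.99².
Subtracting pairs of circle equations eliminates x²+y² and gives linear equations (the radical axes):
-154.2 x − 283.0 y = -4810.24
-78.6 x − 289.8 y = -9610.25
Solving the 2×2 system: x ≈ -59.1, y ≈ 49.2 km.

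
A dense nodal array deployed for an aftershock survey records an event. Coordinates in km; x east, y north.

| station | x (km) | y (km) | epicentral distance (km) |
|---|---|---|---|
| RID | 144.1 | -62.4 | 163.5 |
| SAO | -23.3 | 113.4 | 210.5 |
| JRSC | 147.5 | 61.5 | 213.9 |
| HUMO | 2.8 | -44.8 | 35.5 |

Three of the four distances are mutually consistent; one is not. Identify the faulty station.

SAO

Solve using three stations at a time. Using RID, JRSC, HUMO (subtract circle equations pairwise → linear system) gives (x, y) ≈ (-19.1, -72.7).
Distances from that point to each station vs reported:
  RID: calculated 163.5 vs reported 163.5 → residual 0.0 km
  SAO: calculated 186.1 vs reported 210.5 → residual 24.4 km
  JRSC: calculated 213.9 vs reported 213.9 → residual 0.0 km
  HUMO: calculated 35.4 vs reported 35.5 → residual 0.1 km
RID, JRSC, HUMO are mutually consistent (residuals ≈ 0); SAO is off by 24.4 km.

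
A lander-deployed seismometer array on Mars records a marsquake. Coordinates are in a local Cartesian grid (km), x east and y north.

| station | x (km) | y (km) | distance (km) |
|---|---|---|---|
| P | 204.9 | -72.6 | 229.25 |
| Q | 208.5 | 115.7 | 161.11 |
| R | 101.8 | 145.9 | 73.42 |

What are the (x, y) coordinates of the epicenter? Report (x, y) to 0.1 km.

Circle about each station: (x − 204.9)² + (y + 72.6)² = 229.25²; (x − 208.5)² + (y − 115.7)² = 161.11²; (x − 101.8)² + (y − 145.9)² = 73.42².
Subtracting pairs of circle equations eliminates x²+y² and gives linear equations (the radical axes):
7.2 x + 376.6 y = 36203.10
-206.2 x + 437.0 y = 31560.35
Solving the 2×2 system: x ≈ 48.7, y ≈ 95.2 km.

x ≈ 48.7 km, y ≈ 95.2 km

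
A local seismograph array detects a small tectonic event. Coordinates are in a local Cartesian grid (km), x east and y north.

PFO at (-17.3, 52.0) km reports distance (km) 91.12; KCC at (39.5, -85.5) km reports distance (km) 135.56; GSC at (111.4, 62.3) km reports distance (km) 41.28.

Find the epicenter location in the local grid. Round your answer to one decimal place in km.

x ≈ 73.6 km, y ≈ 45.7 km

Circle about each station: (x + 17.3)² + (y − 52.0)² = 91.12²; (x − 39.5)² + (y + 85.5)² = 135.56²; (x − 111.4)² + (y − 62.3)² = 41.28².
Subtracting pairs of circle equations eliminates x²+y² and gives linear equations (the radical axes):
113.6 x − 275.0 y = -4206.45
257.4 x + 20.6 y = 19886.78
Solving the 2×2 system: x ≈ 73.6, y ≈ 45.7 km.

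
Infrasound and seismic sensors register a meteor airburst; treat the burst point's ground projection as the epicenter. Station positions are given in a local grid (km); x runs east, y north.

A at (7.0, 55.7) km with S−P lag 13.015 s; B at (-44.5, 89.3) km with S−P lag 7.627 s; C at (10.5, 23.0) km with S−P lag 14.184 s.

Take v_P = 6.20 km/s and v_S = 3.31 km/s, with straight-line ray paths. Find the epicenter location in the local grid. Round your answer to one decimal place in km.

Distance from S−P lag: d = Δt · v_P v_S / (v_P − v_S) = Δt · (6.20·3.31)/(6.20−3.31) ≈ 7.1010·Δt.
So d_A = 92.42, d_B = 54.16, d_C = 100.72 km.
Circle about each station: (x − 7.0)² + (y − 55.7)² = 92.42²; (x + 44.5)² + (y − 89.3)² = 54.16²; (x − 10.5)² + (y − 23.0)² = 100.72².
Subtracting the A equation from the B and C equations removes the quadratic terms:
-103.0 x + 67.2 y = 12411.40
7.0 x − 65.4 y = -4115.30
Solving the 2×2 system: x ≈ -85.4, y ≈ 53.8 km.

(-85.4, 53.8)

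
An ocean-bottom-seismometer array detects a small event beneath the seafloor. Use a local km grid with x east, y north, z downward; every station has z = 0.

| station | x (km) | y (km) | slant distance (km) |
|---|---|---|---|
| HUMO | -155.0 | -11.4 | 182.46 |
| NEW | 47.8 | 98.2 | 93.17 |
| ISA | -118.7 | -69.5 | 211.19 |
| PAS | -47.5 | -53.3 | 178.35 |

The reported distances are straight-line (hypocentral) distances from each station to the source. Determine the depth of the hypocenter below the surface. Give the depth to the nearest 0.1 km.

Each station gives a sphere (x−x_i)² + (y−y_i)² + z² = d_i² (stations at z=0).
Subtracting the HUMO sphere from NEW and ISA: z² cancels, leaving linear equations in x and y:
405.6 x + 219.2 y = 12384.12
72.6 x − 116.2 y = -16544.58
Solving: x ≈ -34.698, y ≈ 120.701 km (keep extra digits for the depth step; rounded: -34.7, 120.7).
Then from the HUMO sphere: z² = 182.46² − (x + 155.0)² − (y + 11.4)² with x = -34.698, y = 120.701, so z ≈ 36.992 ≈ 37.0 km.

z ≈ 37.0 km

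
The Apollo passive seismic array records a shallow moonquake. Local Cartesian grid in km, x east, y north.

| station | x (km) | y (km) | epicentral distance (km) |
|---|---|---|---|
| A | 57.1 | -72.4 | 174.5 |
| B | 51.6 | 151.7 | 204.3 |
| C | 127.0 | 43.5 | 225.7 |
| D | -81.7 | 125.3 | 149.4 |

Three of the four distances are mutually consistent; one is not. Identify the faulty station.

Solve using three stations at a time. Using A, B, C (subtract circle equations pairwise → linear system) gives (x, y) ≈ (-96.3, 10.8).
Distances from that point to each station vs reported:
  A: calculated 174.5 vs reported 174.5 → residual 0.0 km
  B: calculated 204.3 vs reported 204.3 → residual 0.0 km
  C: calculated 225.7 vs reported 225.7 → residual 0.0 km
  D: calculated 115.5 vs reported 149.4 → residual 33.9 km
A, B, C are mutually consistent (residuals ≈ 0); D is off by 33.9 km.

D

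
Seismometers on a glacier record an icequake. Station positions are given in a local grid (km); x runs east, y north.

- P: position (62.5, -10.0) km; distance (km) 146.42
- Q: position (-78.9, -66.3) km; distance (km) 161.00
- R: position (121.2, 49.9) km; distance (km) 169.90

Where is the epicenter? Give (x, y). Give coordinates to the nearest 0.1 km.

(-43.7, 90.8)

Circle about each station: (x − 62.5)² + (y + 10.0)² = 146.42²; (x + 78.9)² + (y + 66.3)² = 161.00²; (x − 121.2)² + (y − 49.9)² = 169.90².
Subtracting the P equation from the Q and R equations removes the quadratic terms:
-282.8 x − 112.6 y = 2132.47
117.4 x + 119.8 y = 5746.01
Solving the 2×2 system: x ≈ -43.7, y ≈ 90.8 km.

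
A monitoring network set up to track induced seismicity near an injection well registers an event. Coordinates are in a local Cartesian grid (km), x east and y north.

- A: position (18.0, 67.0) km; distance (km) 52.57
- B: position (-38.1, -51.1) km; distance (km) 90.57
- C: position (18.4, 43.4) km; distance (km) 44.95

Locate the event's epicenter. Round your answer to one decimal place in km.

Circle about each station: (x − 18.0)² + (y − 67.0)² = 52.57²; (x + 38.1)² + (y + 51.1)² = 90.57²; (x − 18.4)² + (y − 43.4)² = 44.95².
Subtracting the A equation from the B and C equations removes the quadratic terms:
-112.2 x − 236.2 y = -6189.50
0.8 x − 47.2 y = -1847.78
Solving the 2×2 system: x ≈ -26.3, y ≈ 38.7 km.

x ≈ -26.3 km, y ≈ 38.7 km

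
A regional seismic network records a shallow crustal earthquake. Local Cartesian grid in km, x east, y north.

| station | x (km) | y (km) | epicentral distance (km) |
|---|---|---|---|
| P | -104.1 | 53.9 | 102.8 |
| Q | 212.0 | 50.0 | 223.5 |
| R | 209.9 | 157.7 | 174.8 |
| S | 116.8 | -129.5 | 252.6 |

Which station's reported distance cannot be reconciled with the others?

R

Solve using three stations at a time. Using P, Q, S (subtract circle equations pairwise → linear system) gives (x, y) ≈ (-7.9, 90.2).
Distances from that point to each station vs reported:
  P: calculated 102.8 vs reported 102.8 → residual 0.0 km
  Q: calculated 223.5 vs reported 223.5 → residual 0.0 km
  R: calculated 228.0 vs reported 174.8 → residual 53.2 km
  S: calculated 252.6 vs reported 252.6 → residual 0.0 km
P, Q, S are mutually consistent (residuals ≈ 0); R is off by 53.2 km.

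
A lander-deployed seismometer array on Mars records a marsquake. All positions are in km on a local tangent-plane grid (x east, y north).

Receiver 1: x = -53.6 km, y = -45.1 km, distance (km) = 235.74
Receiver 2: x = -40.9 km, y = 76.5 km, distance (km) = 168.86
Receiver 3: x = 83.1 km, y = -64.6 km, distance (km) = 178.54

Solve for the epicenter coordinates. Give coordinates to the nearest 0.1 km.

Circle about each station: (x + 53.6)² + (y + 45.1)² = 235.74²; (x + 40.9)² + (y − 76.5)² = 168.86²; (x − 83.1)² + (y + 64.6)² = 178.54².
Subtracting pairs of circle equations eliminates x²+y² and gives linear equations (the radical axes):
25.4 x + 243.2 y = 29677.74
273.4 x − 39.0 y = 29868.62
Solving the 2×2 system: x ≈ 124.8, y ≈ 109.0 km.

x ≈ 124.8 km, y ≈ 109.0 km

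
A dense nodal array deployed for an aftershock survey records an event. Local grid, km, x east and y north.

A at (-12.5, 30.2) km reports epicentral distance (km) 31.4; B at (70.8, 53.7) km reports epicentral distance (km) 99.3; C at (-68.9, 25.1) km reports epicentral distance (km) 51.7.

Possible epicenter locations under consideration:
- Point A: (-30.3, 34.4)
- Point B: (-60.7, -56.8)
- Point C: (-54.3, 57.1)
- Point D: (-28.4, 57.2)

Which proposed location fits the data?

For each candidate, compare |candidate − station| to the reported distance:
Point A: residuals A 13.1, B 3.6, C 12.0 → max 13.1 km
Point B: residuals A 68.1, B 72.5, C 30.6 → max 72.5 km
Point C: residuals A 18.3, B 25.8, C 16.5 → max 25.8 km
Point D: residuals A 0.1, B 0.0, C 0.0 → max 0.1 km
Only Point D has all residuals ≈ 0.

Point D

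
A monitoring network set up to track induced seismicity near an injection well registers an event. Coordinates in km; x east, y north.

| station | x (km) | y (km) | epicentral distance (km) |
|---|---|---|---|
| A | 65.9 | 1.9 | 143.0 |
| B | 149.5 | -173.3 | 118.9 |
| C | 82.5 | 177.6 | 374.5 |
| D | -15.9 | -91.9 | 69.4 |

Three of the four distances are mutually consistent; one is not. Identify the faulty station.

C

Solve using three stations at a time. Using A, B, D (subtract circle equations pairwise → linear system) gives (x, y) ≈ (36.0, -137.9).
Distances from that point to each station vs reported:
  A: calculated 143.0 vs reported 143.0 → residual 0.0 km
  B: calculated 118.9 vs reported 118.9 → residual 0.0 km
  C: calculated 318.9 vs reported 374.5 → residual 55.6 km
  D: calculated 69.4 vs reported 69.4 → residual 0.0 km
A, B, D are mutually consistent (residuals ≈ 0); C is off by 55.6 km.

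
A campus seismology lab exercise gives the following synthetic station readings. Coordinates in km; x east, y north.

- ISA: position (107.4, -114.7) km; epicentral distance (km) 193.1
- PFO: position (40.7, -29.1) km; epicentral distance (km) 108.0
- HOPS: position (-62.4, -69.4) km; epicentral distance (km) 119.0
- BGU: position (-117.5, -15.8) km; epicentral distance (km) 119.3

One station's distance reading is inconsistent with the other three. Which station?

Solve using three stations at a time. Using ISA, HOPS, BGU (subtract circle equations pairwise → linear system) gives (x, y) ≈ (-10.9, 38.0).
Distances from that point to each station vs reported:
  ISA: calculated 193.2 vs reported 193.1 → residual 0.1 km
  PFO: calculated 84.6 vs reported 108.0 → residual 23.4 km
  HOPS: calculated 119.1 vs reported 119.0 → residual 0.1 km
  BGU: calculated 119.4 vs reported 119.3 → residual 0.1 km
ISA, HOPS, BGU are mutually consistent (residuals ≈ 0); PFO is off by 23.4 km.

PFO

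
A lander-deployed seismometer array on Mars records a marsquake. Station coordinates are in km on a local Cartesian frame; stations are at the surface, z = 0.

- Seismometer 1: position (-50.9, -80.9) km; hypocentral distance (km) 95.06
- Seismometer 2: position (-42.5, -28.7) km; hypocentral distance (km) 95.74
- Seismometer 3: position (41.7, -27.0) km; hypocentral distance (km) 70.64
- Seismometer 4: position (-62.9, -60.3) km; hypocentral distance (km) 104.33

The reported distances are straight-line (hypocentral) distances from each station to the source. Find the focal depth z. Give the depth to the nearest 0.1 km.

55.4 km

Each station gives a sphere (x−x_i)² + (y−y_i)² + z² = d_i² (stations at z=0).
Subtracting the Seismometer 1 sphere from Seismometer 2 and Seismometer 3: z² cancels, leaving linear equations in x and y:
16.8 x + 104.4 y = -6635.42
185.2 x + 107.8 y = -2621.34
Solving: x ≈ 25.202, y ≈ -67.613 km (keep extra digits for the depth step; rounded: 25.2, -67.6).
Then from the Seismometer 1 sphere: z² = 95.06² − (x + 50.9)² − (y + 80.9)² with x = 25.202, y = -67.613, so z ≈ 55.393 ≈ 55.4 km.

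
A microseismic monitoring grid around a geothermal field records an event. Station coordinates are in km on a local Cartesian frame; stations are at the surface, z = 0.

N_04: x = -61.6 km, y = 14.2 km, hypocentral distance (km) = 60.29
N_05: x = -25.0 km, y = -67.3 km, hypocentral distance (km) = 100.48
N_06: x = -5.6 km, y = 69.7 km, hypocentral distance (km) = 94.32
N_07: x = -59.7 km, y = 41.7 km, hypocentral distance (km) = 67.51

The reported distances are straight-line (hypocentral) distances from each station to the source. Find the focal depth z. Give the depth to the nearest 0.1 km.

depth ≈ 58.9 km

Each station gives a sphere (x−x_i)² + (y−y_i)² + z² = d_i² (stations at z=0).
Subtracting the N_04 sphere from N_05 and N_06: z² cancels, leaving linear equations in x and y:
73.2 x − 163.0 y = -5303.26
112.0 x + 111.0 y = -4368.13
Solving: x ≈ -49.303, y ≈ 10.394 km (keep extra digits for the depth step; rounded: -49.3, 10.4).
Then from the N_04 sphere: z² = 60.29² − (x + 61.6)² − (y − 14.2)² with x = -49.303, y = 10.394, so z ≈ 58.900 ≈ 58.9 km.
Check against N_07 (with the unrounded solution): distance 67.51 ≈ 67.51 km. ✓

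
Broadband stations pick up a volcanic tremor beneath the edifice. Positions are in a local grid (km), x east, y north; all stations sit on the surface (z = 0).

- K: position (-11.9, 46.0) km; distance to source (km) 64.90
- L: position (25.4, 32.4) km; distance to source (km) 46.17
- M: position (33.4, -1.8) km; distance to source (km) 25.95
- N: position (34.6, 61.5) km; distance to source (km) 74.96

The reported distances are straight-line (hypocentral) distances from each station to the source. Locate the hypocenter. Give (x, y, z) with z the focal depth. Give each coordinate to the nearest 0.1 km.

Each station gives a sphere (x−x_i)² + (y−y_i)² + z² = d_i² (stations at z=0).
Subtracting the K sphere from L and M: z² cancels, leaving linear equations in x and y:
74.6 x − 27.2 y = 1517.65
90.6 x − 95.6 y = 2399.80
Solving: x ≈ 17.100, y ≈ -8.897 km (keep extra digits for the depth step; rounded: 17.1, -8.9).
Then from the K sphere: z² = 64.90² − (x + 11.9)² − (y − 46.0)² with x = 17.100, y = -8.897, so z ≈ 18.903 ≈ 18.9 km.

x ≈ 17.1 km, y ≈ -8.9 km, depth ≈ 18.9 km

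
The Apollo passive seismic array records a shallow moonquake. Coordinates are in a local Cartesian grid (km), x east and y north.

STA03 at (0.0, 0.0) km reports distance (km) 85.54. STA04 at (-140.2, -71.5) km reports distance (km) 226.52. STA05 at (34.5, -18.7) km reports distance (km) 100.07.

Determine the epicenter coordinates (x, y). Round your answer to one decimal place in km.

Circle about each station: x² + y² = 85.54²; (x + 140.2)² + (y + 71.5)² = 226.52²; (x − 34.5)² + (y + 18.7)² = 100.07².
Subtracting pairs of circle equations eliminates x²+y² and gives linear equations (the radical axes):
-280.4 x − 143.0 y = -19225.93
69.0 x − 37.4 y = -1156.97
Solving the 2×2 system: x ≈ 27.2, y ≈ 81.1 km.
Check against STA03 (with the unrounded x, y): √(x²+y²) = 85.55 ≈ 85.54 km. ✓

27.2 km east, 81.1 km north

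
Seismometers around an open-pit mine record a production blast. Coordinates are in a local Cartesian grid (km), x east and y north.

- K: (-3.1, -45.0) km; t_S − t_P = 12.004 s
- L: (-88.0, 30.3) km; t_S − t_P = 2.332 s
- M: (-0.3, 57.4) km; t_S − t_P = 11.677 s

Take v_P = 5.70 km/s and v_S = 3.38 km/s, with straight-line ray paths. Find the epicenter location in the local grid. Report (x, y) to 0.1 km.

Distance from S−P lag: d = Δt · v_P v_S / (v_P − v_S) = Δt · (5.70·3.38)/(5.70−3.38) ≈ 8.3043·Δt.
So d_K = 99.68, d_L = 19.37, d_M = 96.97 km.
Circle about each station: (x + 3.1)² + (y + 45.0)² = 99.68²; (x + 88.0)² + (y − 30.3)² = 19.37²; (x + 0.3)² + (y − 57.4)² = 96.97².
Subtracting the K equation from the L and M equations removes the quadratic terms:
-169.8 x + 150.6 y = 16188.39
5.6 x + 204.8 y = 1793.16
Solving the 2×2 system: x ≈ -85.5, y ≈ 11.1 km.
Check against K (with the unrounded x, y): √((x + 3.1)²+(y + 45.0)²) = 99.68 ≈ 99.68 km. ✓

-85.5 km east, 11.1 km north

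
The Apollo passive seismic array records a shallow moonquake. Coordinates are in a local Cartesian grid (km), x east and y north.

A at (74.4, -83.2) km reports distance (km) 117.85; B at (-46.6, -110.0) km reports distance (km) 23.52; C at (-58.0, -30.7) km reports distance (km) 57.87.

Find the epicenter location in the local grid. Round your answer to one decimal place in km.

(-43.4, -86.7)

Circle about each station: (x − 74.4)² + (y + 83.2)² = 117.85²; (x + 46.6)² + (y + 110.0)² = 23.52²; (x + 58.0)² + (y + 30.7)² = 57.87².
Subtracting pairs of circle equations eliminates x²+y² and gives linear equations (the radical axes):
-242.0 x − 53.6 y = 15149.39
-264.8 x + 105.0 y = 2388.58
Solving the 2×2 system: x ≈ -43.4, y ≈ -86.7 km.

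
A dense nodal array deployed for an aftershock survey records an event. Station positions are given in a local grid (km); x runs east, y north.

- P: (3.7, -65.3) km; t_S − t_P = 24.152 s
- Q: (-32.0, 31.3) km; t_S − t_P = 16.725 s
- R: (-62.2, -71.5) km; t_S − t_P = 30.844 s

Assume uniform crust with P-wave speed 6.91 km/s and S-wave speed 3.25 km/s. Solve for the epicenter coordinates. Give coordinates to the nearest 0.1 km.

Distance from S−P lag: d = Δt · v_P v_S / (v_P − v_S) = Δt · (6.91·3.25)/(6.91−3.25) ≈ 6.1359·Δt.
So d_P = 148.19, d_Q = 102.62, d_R = 189.26 km.
Circle about each station: (x − 3.7)² + (y + 65.3)² = 148.19²; (x + 32.0)² + (y − 31.3)² = 102.62²; (x + 62.2)² + (y + 71.5)² = 189.26².
Subtracting pairs of circle equations eliminates x²+y² and gives linear equations (the radical axes):
-71.4 x + 193.2 y = 9155.32
-131.8 x − 12.4 y = -9155.76
Solving the 2×2 system: x ≈ 62.8, y ≈ 70.6 km.

62.8 km east, 70.6 km north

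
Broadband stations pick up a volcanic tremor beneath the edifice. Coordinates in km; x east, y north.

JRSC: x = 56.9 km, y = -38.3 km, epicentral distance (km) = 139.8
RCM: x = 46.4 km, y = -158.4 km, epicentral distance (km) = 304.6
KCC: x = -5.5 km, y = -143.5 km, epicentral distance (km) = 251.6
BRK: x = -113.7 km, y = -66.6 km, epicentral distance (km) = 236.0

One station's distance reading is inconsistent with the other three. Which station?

Solve using three stations at a time. Using JRSC, KCC, BRK (subtract circle equations pairwise → linear system) gives (x, y) ≈ (52.0, 101.5).
Distances from that point to each station vs reported:
  JRSC: calculated 139.8 vs reported 139.8 → residual 0.0 km
  RCM: calculated 259.9 vs reported 304.6 → residual 44.7 km
  KCC: calculated 251.6 vs reported 251.6 → residual 0.0 km
  BRK: calculated 236.0 vs reported 236.0 → residual 0.0 km
JRSC, KCC, BRK are mutually consistent (residuals ≈ 0); RCM is off by 44.7 km.

RCM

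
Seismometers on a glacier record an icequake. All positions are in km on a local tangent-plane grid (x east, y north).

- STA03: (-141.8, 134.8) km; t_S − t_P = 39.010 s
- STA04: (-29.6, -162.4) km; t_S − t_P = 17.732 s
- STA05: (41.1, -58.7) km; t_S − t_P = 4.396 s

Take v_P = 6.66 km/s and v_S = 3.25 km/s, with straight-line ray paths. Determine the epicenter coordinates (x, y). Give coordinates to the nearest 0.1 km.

(13.2, -58.3)

Distance from S−P lag: d = Δt · v_P v_S / (v_P − v_S) = Δt · (6.66·3.25)/(6.66−3.25) ≈ 6.3475·Δt.
So d_STA03 = 247.62, d_STA04 = 112.55, d_STA05 = 27.90 km.
Circle about each station: (x + 141.8)² + (y − 134.8)² = 247.62²; (x + 29.6)² + (y + 162.4)² = 112.55²; (x − 41.1)² + (y + 58.7)² = 27.90².
Subtracting the STA03 equation from the STA04 and STA05 equations removes the quadratic terms:
224.4 x − 594.4 y = 37619.80
365.8 x − 387.0 y = 27393.87
Solving the 2×2 system: x ≈ 13.2, y ≈ -58.3 km.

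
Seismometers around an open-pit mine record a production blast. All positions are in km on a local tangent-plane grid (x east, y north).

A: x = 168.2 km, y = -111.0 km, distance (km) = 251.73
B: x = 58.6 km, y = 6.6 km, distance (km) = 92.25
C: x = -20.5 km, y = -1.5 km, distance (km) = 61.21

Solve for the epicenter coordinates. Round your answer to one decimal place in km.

-16.9 km east, 59.6 km north

Circle about each station: (x − 168.2)² + (y + 111.0)² = 251.73²; (x − 58.6)² + (y − 6.6)² = 92.25²; (x + 20.5)² + (y + 1.5)² = 61.21².
Subtracting the A equation from the B and C equations removes the quadratic terms:
-219.2 x + 235.2 y = 17723.21
-377.4 x + 219.0 y = 19431.59
Solving the 2×2 system: x ≈ -16.9, y ≈ 59.6 km.
Check against A (with the unrounded x, y): √((x − 168.2)²+(y + 111.0)²) = 251.73 ≈ 251.73 km. ✓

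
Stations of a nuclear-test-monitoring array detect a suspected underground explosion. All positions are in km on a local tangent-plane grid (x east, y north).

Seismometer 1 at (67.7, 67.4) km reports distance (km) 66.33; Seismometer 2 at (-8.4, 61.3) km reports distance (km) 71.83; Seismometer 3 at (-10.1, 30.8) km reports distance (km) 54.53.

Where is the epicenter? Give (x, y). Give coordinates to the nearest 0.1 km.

x ≈ 39.2 km, y ≈ 7.5 km

Circle about each station: (x − 67.7)² + (y − 67.4)² = 66.33²; (x + 8.4)² + (y − 61.3)² = 71.83²; (x + 10.1)² + (y − 30.8)² = 54.53².
Subtracting pairs of circle equations eliminates x²+y² and gives linear equations (the radical axes):
-152.2 x − 12.2 y = -6057.68
-155.6 x − 73.2 y = -6649.25
Solving the 2×2 system: x ≈ 39.2, y ≈ 7.5 km.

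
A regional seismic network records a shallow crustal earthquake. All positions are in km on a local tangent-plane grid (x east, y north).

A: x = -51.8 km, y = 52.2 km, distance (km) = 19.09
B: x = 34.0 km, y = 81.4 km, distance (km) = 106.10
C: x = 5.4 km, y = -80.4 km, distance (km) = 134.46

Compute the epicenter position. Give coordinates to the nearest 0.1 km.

Circle about each station: (x + 51.8)² + (y − 52.2)² = 19.09²; (x − 34.0)² + (y − 81.4)² = 106.10²; (x − 5.4)² + (y + 80.4)² = 134.46².
Subtracting the A equation from the B and C equations removes the quadratic terms:
171.6 x + 58.4 y = -8518.90
114.4 x − 265.2 y = -16629.82
Solving the 2×2 system: x ≈ -61.9, y ≈ 36.0 km.

x ≈ -61.9 km, y ≈ 36.0 km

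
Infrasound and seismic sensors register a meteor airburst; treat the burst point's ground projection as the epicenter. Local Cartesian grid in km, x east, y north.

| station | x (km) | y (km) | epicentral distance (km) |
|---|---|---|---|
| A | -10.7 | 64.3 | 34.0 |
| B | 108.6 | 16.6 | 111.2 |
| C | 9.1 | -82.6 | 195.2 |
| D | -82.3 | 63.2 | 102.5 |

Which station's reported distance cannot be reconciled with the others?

C

Solve using three stations at a time. Using A, B, D (subtract circle equations pairwise → linear system) gives (x, y) ≈ (18.5, 81.8).
Distances from that point to each station vs reported:
  A: calculated 34.1 vs reported 34.0 → residual 0.1 km
  B: calculated 111.2 vs reported 111.2 → residual 0.0 km
  C: calculated 164.7 vs reported 195.2 → residual 30.5 km
  D: calculated 102.5 vs reported 102.5 → residual 0.0 km
A, B, D are mutually consistent (residuals ≈ 0); C is off by 30.5 km.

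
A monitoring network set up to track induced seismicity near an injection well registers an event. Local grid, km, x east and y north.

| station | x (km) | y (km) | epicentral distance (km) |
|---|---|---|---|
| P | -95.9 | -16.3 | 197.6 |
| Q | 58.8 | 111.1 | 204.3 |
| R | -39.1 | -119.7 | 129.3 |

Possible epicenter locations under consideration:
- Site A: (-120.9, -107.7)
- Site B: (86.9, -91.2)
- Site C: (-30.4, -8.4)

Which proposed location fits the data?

For each candidate, compare |candidate − station| to the reported distance:
Site A: residuals P 102.8, Q 78.8, R 46.6 → max 102.8 km
Site B: residuals P 0.1, Q 0.1, R 0.1 → max 0.1 km
Site C: residuals P 131.6, Q 55.2, R 17.7 → max 131.6 km
Only Site B has all residuals ≈ 0.

Site B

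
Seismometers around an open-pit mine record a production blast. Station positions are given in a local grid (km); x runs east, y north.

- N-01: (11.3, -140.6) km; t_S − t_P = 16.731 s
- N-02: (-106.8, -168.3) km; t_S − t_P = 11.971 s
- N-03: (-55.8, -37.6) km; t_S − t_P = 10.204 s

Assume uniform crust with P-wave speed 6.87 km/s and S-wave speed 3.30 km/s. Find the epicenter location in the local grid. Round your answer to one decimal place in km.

Distance from S−P lag: d = Δt · v_P v_S / (v_P − v_S) = Δt · (6.87·3.30)/(6.87−3.30) ≈ 6.3504·Δt.
So d_N-01 = 106.25, d_N-02 = 76.02, d_N-03 = 64.80 km.
Circle about each station: (x − 11.3)² + (y + 140.6)² = 106.25²; (x + 106.8)² + (y + 168.3)² = 76.02²; (x + 55.8)² + (y + 37.6)² = 64.80².
Subtracting pairs of circle equations eliminates x²+y² and gives linear equations (the radical axes):
-236.2 x − 55.4 y = 25345.10
-134.2 x + 206.0 y = -8278.63
Solving the 2×2 system: x ≈ -84.9, y ≈ -95.5 km.
Check against N-01 (with the unrounded x, y): √((x − 11.3)²+(y + 140.6)²) = 106.25 ≈ 106.25 km. ✓

-84.9 km east, -95.5 km north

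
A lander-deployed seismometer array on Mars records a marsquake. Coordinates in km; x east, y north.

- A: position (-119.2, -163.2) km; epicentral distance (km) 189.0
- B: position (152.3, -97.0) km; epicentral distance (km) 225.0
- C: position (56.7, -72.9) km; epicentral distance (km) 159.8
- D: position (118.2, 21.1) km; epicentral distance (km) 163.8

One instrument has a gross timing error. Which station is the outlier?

Solve using three stations at a time. Using A, B, D (subtract circle equations pairwise → linear system) gives (x, y) ≈ (-45.2, 10.7).
Distances from that point to each station vs reported:
  A: calculated 189.0 vs reported 189.0 → residual 0.0 km
  B: calculated 225.0 vs reported 225.0 → residual 0.0 km
  C: calculated 131.8 vs reported 159.8 → residual 28.0 km
  D: calculated 163.8 vs reported 163.8 → residual 0.0 km
A, B, D are mutually consistent (residuals ≈ 0); C is off by 28.0 km.

C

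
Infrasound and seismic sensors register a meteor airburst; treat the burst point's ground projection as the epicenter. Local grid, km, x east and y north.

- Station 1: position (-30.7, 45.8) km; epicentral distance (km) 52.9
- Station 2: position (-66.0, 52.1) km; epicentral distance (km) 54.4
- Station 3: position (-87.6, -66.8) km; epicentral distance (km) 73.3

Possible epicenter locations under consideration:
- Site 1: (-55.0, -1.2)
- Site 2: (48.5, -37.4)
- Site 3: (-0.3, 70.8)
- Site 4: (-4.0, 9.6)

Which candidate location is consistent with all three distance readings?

For each candidate, compare |candidate − station| to the reported distance:
Site 1: residuals Station 1 0.0, Station 2 0.0, Station 3 0.0 → max 0.0 km
Site 2: residuals Station 1 62.0, Station 2 90.9, Station 3 65.9 → max 90.9 km
Site 3: residuals Station 1 13.5, Station 2 13.9, Station 3 89.7 → max 89.7 km
Site 4: residuals Station 1 7.9, Station 2 20.8, Station 3 40.0 → max 40.0 km
Only Site 1 has all residuals ≈ 0.

Site 1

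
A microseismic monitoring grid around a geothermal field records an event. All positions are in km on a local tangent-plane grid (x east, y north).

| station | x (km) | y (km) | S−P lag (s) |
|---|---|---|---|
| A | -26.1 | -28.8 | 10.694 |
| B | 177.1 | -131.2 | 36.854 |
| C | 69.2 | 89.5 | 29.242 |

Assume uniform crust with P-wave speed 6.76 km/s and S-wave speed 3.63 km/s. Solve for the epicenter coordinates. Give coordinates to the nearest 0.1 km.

Distance from S−P lag: d = Δt · v_P v_S / (v_P − v_S) = Δt · (6.76·3.63)/(6.76−3.63) ≈ 7.8399·Δt.
So d_A = 83.84, d_B = 288.93, d_C = 229.25 km.
Circle about each station: (x + 26.1)² + (y + 28.8)² = 83.84²; (x − 177.1)² + (y + 131.2)² = 288.93²; (x − 69.2)² + (y − 89.5)² = 229.25².
Subtracting the A equation from the B and C equations removes the quadratic terms:
406.4 x − 204.8 y = -29384.20
190.6 x + 236.6 y = -34238.18
Solving the 2×2 system: x ≈ -103.3, y ≈ -61.5 km.

-103.3 km east, -61.5 km north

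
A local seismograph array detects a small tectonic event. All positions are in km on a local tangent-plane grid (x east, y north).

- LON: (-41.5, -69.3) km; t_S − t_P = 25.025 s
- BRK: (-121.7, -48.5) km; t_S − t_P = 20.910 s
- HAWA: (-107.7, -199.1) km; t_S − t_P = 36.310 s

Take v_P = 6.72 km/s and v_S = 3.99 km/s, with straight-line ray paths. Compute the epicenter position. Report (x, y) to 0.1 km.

Distance from S−P lag: d = Δt · v_P v_S / (v_P − v_S) = Δt · (6.72·3.99)/(6.72−3.99) ≈ 9.8215·Δt.
So d_LON = 245.78, d_BRK = 205.37, d_HAWA = 356.62 km.
Circle about each station: (x + 41.5)² + (y + 69.3)² = 245.78²; (x + 121.7)² + (y + 48.5)² = 205.37²; (x + 107.7)² + (y + 199.1)² = 356.62².
Subtracting the LON equation from the BRK and HAWA equations removes the quadratic terms:
-160.4 x + 41.6 y = 28869.37
-132.4 x − 259.6 y = -22054.66
Solving the 2×2 system: x ≈ -139.5, y ≈ 156.1 km.

(-139.5, 156.1)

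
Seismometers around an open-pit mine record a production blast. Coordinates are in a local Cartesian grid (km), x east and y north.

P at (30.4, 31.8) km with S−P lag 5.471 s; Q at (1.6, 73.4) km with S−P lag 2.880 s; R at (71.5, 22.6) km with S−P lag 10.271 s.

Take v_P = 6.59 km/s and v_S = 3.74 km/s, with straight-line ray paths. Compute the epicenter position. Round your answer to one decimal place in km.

Distance from S−P lag: d = Δt · v_P v_S / (v_P − v_S) = Δt · (6.59·3.74)/(6.59−3.74) ≈ 8.6479·Δt.
So d_P = 47.31, d_Q = 24.91, d_R = 88.82 km.
Circle about each station: (x − 30.4)² + (y − 31.8)² = 47.31²; (x − 1.6)² + (y − 73.4)² = 24.91²; (x − 71.5)² + (y − 22.6)² = 88.82².
Subtracting pairs of circle equations eliminates x²+y² and gives linear equations (the radical axes):
-57.6 x + 83.2 y = 5072.45
82.2 x − 18.4 y = -1963.15
Solving the 2×2 system: x ≈ -12.1, y ≈ 52.6 km.

(-12.1, 52.6)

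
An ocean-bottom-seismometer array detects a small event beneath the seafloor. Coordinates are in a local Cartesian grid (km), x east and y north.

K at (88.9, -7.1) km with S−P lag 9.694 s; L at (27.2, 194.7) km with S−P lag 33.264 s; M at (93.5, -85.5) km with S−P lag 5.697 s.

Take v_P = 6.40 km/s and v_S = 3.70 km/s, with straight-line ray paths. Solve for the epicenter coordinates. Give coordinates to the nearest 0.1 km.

(142.0, -73.5)

Distance from S−P lag: d = Δt · v_P v_S / (v_P − v_S) = Δt · (6.40·3.70)/(6.40−3.70) ≈ 8.7704·Δt.
So d_K = 85.02, d_L = 291.74, d_M = 49.96 km.
Circle about each station: (x − 88.9)² + (y + 7.1)² = 85.02²; (x − 27.2)² + (y − 194.7)² = 291.74²; (x − 93.5)² + (y + 85.5)² = 49.96².
Subtracting the K equation from the L and M equations removes the quadratic terms:
-123.4 x + 403.6 y = -47189.52
9.2 x − 156.8 y = 12831.28
Solving the 2×2 system: x ≈ 142.0, y ≈ -73.5 km.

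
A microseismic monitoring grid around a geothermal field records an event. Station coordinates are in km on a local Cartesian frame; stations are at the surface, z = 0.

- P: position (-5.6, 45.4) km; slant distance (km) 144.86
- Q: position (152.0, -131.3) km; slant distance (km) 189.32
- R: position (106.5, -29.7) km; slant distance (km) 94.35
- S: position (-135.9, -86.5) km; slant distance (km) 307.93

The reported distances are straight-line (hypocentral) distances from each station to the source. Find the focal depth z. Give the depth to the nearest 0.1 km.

29.0 km

Each station gives a sphere (x−x_i)² + (y−y_i)² + z² = d_i² (stations at z=0).
Subtracting the P sphere from Q and R: z² cancels, leaving linear equations in x and y:
315.2 x − 353.4 y = 23393.53
224.2 x − 150.2 y = 22214.32
Solving: x ≈ 135.997, y ≈ 55.101 km (keep extra digits for the depth step; rounded: 136.0, 55.1).
Then from the P sphere: z² = 144.86² − (x + 5.6)² − (y − 45.4)² with x = 135.997, y = 55.101, so z ≈ 28.993 ≈ 29.0 km.
Check against S (with the unrounded solution): distance 307.93 ≈ 307.93 km. ✓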